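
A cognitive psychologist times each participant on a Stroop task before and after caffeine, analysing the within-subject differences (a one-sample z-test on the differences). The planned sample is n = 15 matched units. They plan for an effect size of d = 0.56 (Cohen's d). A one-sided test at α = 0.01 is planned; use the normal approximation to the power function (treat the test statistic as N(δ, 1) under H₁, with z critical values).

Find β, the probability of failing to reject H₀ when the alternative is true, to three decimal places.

Noncentrality parameter: δ = d·√n = 0.56 × √15 = 2.1689
One-sided α = 0.01 → critical value z_{0.01} = 2.326.
Power = P(Z > 2.326 − δ) = Φ(-0.157) = 0.4374.
Type II error: β = 1 − power = 1 − 0.4374 = 0.5626.

β ≈ 0.563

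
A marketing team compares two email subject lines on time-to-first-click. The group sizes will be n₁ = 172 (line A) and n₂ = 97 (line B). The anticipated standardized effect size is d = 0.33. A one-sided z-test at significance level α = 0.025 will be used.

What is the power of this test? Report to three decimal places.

Power ≈ 0.739

Noncentrality parameter: δ = d / √(1/n₁ + 1/n₂) = 0.33 / √(1/172 + 1/97) = 2.5989
One-sided α = 0.025 → critical value z_{0.025} = 1.960.
Power = P(Z > 1.960 − δ) = Φ(0.639) = 0.7386.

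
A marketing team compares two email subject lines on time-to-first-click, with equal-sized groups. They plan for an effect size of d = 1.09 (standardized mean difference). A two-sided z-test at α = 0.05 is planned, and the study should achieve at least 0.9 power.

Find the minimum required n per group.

n = 18 per group

For power 0.9 need Φ(δ − z_{0.025}) = 0.9, so δ = z_{0.025} + z_{0.10} = 1.960 + 1.282 = 3.242.
(For δ > 0 the lower-tail rejection region contributes negligibly to power, so the one-term inversion is standard.)
δ = d·√(n/2) ⇒ n = 2(δ/d)² = 2 × (3.242 / 1.09)² = 17.69.
Round up to the next whole unit.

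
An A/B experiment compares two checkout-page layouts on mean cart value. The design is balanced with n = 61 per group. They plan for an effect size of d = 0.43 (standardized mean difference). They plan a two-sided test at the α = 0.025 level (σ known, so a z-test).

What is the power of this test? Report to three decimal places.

Noncentrality parameter: δ = d·√(n/2) = 0.43 × √(61/2) = 2.3748
Two-sided α = 0.025 → critical value z_{0.0125} = 2.241.
Power = Φ(δ − 2.241) + Φ(−δ − 2.241) = Φ(0.133) + Φ(-4.616) = 0.5530 + 0.0000 = 0.5530.

Power ≈ 0.553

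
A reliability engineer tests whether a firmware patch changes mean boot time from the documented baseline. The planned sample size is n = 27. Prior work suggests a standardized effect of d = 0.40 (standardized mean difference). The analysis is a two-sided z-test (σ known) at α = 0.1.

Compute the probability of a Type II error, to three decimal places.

β ≈ 0.332

Noncentrality parameter: δ = d·√n = 0.40 × √27 = 2.0785
Two-sided α = 0.1 → critical value z_{0.05} = 1.645.
Power = Φ(δ − 1.645) + Φ(−δ − 1.645) = Φ(0.434) + Φ(-3.723) = 0.6677 + 0.0001 = 0.6678.
Type II error: β = 1 − power = 1 − 0.6678 = 0.3322.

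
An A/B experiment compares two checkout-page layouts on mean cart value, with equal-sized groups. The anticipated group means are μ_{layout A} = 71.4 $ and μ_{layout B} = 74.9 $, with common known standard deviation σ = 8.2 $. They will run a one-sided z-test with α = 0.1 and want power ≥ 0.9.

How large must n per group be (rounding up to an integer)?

Standardized effect: d = |μ_{layout A} − μ_{layout B}| / σ = |71.4 − 74.9| / 8.2 = 0.4268
For power 0.9 need Φ(δ − z_{0.1}) = 0.9, so δ = z_{0.1} + z_{0.10} = 1.282 + 1.282 = 2.563.
δ = d·√(n/2) ⇒ n = 2(δ/d)² = 2 × (2.563 / 0.4268)² = 72.12.
Rounding up, n = 73 per group.

n = 73 per group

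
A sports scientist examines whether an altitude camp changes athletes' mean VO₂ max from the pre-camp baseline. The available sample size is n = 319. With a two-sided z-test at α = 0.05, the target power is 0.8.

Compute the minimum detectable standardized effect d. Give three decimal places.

Required noncentrality: δ = z_{0.025} + z_{0.20} = 1.960 + 0.842 = 2.802.
(The second rejection-region term Φ(−δ − z_{α/2}) is negligible and dropped.)
δ = d·√n ⇒ d = δ/√n = 2.802/√319 = 0.1569.

d ≈ 0.157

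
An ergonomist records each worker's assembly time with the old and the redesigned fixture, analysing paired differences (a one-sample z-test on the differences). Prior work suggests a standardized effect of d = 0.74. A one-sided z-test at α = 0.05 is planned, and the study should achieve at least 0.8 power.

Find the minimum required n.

n = 12

Set Φ(δ − 1.645) = 0.8; then δ − 1.645 = Φ⁻¹(0.8) = 0.842, giving δ = 2.486.
δ = d·√n ⇒ n = (δ/d)² = (2.486 / 0.74)² = 11.29.
Round up to the next whole unit.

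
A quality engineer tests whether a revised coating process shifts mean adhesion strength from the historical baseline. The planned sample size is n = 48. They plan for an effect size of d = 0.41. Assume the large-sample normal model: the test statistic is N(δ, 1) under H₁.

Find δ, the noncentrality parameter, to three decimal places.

δ ≈ 2.841

δ = d·√n = 0.41 × √48 = 2.8406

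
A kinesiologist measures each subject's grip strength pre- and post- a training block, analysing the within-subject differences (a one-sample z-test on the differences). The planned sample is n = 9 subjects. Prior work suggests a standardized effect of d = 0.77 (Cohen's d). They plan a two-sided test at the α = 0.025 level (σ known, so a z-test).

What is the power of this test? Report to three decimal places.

Power ≈ 0.527

Noncentrality parameter: δ = d·√n = 0.77 × √9 = 2.3100
Two-sided α = 0.025 → critical value z_{0.0125} = 2.241.
Power = Φ(δ − 2.241) + Φ(−δ − 2.241) = Φ(0.069) + Φ(-4.551) = 0.5273 + 0.0000 = 0.5273.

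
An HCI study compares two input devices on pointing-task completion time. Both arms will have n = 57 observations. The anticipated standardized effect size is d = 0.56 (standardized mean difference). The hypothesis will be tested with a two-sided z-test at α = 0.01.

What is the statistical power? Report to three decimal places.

Power ≈ 0.660

Noncentrality parameter: δ = d·√(n/2) = 0.56 × √(57/2) = 2.9896
Critical value for a two-sided test at α = 0.01: z_{α/2} = 2.576.
Power = Φ(δ − 2.576) + Φ(−δ − 2.576) = Φ(0.414) + Φ(-5.565) = 0.6605 + 0.0000 = 0.6605.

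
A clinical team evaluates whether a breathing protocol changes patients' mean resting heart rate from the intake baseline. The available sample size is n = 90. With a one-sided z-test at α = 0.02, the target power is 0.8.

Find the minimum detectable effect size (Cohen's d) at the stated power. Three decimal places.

Required noncentrality: δ = z_{0.02} + z_{0.20} = 2.054 + 0.842 = 2.895.
δ = d·√n ⇒ d = δ/√n = 2.895/√90 = 0.3052.

d ≈ 0.305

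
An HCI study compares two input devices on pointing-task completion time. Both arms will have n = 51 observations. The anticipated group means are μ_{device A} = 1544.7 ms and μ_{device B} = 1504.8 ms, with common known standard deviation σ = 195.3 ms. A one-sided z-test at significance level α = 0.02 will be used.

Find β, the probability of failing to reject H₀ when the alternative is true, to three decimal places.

Standardized effect: d = |μ_{device A} − μ_{device B}| / σ = |1544.7 − 1504.8| / 195.3 = 0.2043
Noncentrality parameter: δ = d·√(n/2) = 0.2043 × √(51/2) = 1.0317
Critical value for a one-sided test at α = 0.02: z_α = 2.054.
Power = Φ(δ − 2.054) = Φ(-1.022) = 0.1534.
Type II error: β = 1 − power = 1 − 0.1534 = 0.8466.

β ≈ 0.847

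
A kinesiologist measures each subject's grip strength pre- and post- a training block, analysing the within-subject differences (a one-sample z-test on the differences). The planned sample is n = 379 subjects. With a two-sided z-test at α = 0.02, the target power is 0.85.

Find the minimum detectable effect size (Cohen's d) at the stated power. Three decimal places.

d ≈ 0.173

Need Φ(δ − 2.326) = 0.85, so δ = 2.326 + 1.036 = 3.363.
(The second rejection-region term Φ(−δ − z_{α/2}) is negligible and dropped.)
δ = d·√n ⇒ d = δ/√n = 3.363/√379 = 0.1727.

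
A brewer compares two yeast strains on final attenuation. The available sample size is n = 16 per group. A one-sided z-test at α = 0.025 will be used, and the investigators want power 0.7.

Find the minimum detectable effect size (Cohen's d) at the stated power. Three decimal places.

Need Φ(δ − 1.960) = 0.7, so δ = 1.960 + 0.524 = 2.484.
δ = d·√(n/2) ⇒ d = δ/√(n/2) = 2.484/√(16/2) = 0.8784.

d ≈ 0.878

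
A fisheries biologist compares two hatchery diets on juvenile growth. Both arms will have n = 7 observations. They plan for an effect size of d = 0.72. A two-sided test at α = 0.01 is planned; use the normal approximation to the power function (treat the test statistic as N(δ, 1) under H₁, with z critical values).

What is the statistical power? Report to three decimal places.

Noncentrality parameter: δ = d·√(n/2) = 0.72 × √(7/2) = 1.3470
Two-sided α = 0.01 → critical value z_{0.005} = 2.576.
Power = Φ(δ − 2.576) + Φ(−δ − 2.576) = Φ(-1.229) + Φ(-3.923) = 0.1096 + 0.0000 = 0.1096.

Power ≈ 0.110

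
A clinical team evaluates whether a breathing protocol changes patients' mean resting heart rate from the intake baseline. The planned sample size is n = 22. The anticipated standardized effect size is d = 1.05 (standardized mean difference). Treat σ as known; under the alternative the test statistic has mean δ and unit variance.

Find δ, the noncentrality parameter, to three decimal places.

The noncentrality parameter scales effect size by the design's sample-size factor: δ = d·√n = 1.05 × √22 = 4.9249

δ ≈ 4.925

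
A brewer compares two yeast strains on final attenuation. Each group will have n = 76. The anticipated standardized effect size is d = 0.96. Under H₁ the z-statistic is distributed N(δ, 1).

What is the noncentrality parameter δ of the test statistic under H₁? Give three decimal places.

δ ≈ 5.918

The noncentrality parameter scales effect size by the design's sample-size factor: δ = d·√(n/2) = 0.96 × √(76/2) = 5.9178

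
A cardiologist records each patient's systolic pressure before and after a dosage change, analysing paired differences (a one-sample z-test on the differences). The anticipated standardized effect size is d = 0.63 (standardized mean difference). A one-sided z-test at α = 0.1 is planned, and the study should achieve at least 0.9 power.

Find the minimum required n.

n = 17

Set Φ(δ − 1.282) = 0.9; then δ − 1.282 = Φ⁻¹(0.9) = 1.282, giving δ = 2.563.
δ = d·√n ⇒ n = (δ/d)² = (2.563 / 0.63)² = 16.55.
Round up to the next whole unit.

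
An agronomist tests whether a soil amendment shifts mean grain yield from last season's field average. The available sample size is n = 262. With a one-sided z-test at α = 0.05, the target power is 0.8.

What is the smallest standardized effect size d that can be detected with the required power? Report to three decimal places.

Need Φ(δ − 1.645) = 0.8, so δ = 1.645 + 0.842 = 2.486.
δ = d·√n ⇒ d = δ/√n = 2.486/√262 = 0.1536.

d ≈ 0.154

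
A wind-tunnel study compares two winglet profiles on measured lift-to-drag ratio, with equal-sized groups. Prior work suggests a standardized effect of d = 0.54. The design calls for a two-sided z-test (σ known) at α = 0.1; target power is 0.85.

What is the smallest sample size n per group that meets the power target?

For power 0.85 need Φ(δ − z_{0.05}) = 0.85, so δ = z_{0.05} + z_{0.15} = 1.645 + 1.036 = 2.681.
(For δ > 0 the lower-tail rejection region contributes negligibly to power, so the one-term inversion is standard.)
δ = d·√(n/2) ⇒ n = 2(δ/d)² = 2 × (2.681 / 0.54)² = 49.31.
Rounding up, n = 50 per group.

n = 50 per group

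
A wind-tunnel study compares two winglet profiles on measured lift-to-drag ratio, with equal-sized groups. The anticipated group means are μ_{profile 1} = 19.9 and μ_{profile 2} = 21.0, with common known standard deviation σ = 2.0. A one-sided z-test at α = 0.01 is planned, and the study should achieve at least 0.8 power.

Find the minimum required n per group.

Standardized effect: d = |μ_{profile 1} − μ_{profile 2}| / σ = |19.9 − 21.0| / 2.0 = 0.5500
Set Φ(δ − 2.326) = 0.8; then δ − 2.326 = Φ⁻¹(0.8) = 0.842, giving δ = 3.168.
δ = d·√(n/2) ⇒ n = 2(δ/d)² = 2 × (3.168 / 0.5500)² = 66.35.
Round up to the next whole unit.

n = 67 per group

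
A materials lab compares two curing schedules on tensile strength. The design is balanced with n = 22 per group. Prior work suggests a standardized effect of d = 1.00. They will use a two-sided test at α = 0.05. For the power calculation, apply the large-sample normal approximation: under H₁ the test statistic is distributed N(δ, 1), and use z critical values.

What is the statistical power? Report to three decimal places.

Power ≈ 0.913

Noncentrality parameter: δ = d·√(n/2) = 1.00 × √(22/2) = 3.3166
Critical value for a two-sided test at α = 0.05: z_{α/2} = 1.960.
Power = Φ(δ − 1.960) + Φ(−δ − 1.960) = Φ(1.357) + Φ(-5.277) = 0.9126 + 0.0000 = 0.9126.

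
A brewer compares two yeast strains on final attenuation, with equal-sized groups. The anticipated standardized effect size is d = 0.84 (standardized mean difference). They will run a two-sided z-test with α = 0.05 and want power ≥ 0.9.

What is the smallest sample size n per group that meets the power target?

Set Φ(δ − 1.960) = 0.9; then δ − 1.960 = Φ⁻¹(0.9) = 1.282, giving δ = 3.242.
(The Φ(−δ − z_{α/2}) term is vanishingly small for δ > 0 and is dropped in the standard sample-size formula.)
δ = d·√(n/2) ⇒ n = 2(δ/d)² = 2 × (3.242 / 0.84)² = 29.78.
Round up to the next whole unit.

n = 30 per group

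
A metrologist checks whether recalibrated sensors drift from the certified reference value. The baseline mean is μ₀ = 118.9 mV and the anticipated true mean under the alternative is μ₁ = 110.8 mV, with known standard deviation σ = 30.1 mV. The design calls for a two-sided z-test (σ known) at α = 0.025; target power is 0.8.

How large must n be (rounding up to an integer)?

n = 132

Standardized effect: d = |μ₁ − μ₀| / σ = |110.8 − 118.9| / 30.1 = 0.2691
Set Φ(δ − 2.241) = 0.8; then δ − 2.241 = Φ⁻¹(0.8) = 0.842, giving δ = 3.083.
(For δ > 0 the lower-tail rejection region contributes negligibly to power, so the one-term inversion is standard.)
δ = d·√n ⇒ n = (δ/d)² = (3.083 / 0.2691)² = 131.26.
Rounding up, n = 132.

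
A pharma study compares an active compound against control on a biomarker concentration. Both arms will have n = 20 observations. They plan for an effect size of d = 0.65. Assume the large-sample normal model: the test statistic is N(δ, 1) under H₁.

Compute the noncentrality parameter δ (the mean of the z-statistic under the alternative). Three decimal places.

The noncentrality parameter scales effect size by the design's sample-size factor: δ = d·√(n/2) = 0.65 × √(20/2) = 2.0555

δ ≈ 2.055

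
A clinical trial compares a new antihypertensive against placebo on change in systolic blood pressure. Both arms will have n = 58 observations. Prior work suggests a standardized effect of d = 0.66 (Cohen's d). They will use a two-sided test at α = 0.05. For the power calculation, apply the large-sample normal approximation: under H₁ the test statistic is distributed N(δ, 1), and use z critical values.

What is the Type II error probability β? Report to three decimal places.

β ≈ 0.055

Noncentrality parameter: δ = d·√(n/2) = 0.66 × √(58/2) = 3.5542
Two-sided α = 0.05 → critical value z_{0.025} = 1.960.
Power = Φ(δ − 1.960) + Φ(−δ − 1.960) = Φ(1.594) + Φ(-5.514) = 0.9446 + 0.0000 = 0.9446.
Type II error: β = 1 − power = 1 − 0.9446 = 0.0554.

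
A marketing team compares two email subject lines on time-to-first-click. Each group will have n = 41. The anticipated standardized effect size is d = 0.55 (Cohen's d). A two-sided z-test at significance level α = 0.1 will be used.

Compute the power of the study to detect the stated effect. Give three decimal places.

Noncentrality parameter: δ = d·√(n/2) = 0.55 × √(41/2) = 2.4902
Two-sided α = 0.1 → critical value z_{0.05} = 1.645.
Power = Φ(δ − 1.645) + Φ(−δ − 1.645) = Φ(0.845) + Φ(-4.135) = 0.8010 + 0.0000 = 0.8011.

Power ≈ 0.801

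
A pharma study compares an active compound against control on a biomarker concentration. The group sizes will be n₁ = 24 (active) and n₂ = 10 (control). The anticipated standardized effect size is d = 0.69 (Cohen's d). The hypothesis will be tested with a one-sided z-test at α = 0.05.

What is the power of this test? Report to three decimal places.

Noncentrality parameter: δ = d / √(1/n₁ + 1/n₂) = 0.69 / √(1/24 + 1/10) = 1.8332
One-sided α = 0.05 → critical value z_{0.05} = 1.645.
Power = Φ(δ − 1.645) = Φ(0.188) = 0.5747.

Power ≈ 0.575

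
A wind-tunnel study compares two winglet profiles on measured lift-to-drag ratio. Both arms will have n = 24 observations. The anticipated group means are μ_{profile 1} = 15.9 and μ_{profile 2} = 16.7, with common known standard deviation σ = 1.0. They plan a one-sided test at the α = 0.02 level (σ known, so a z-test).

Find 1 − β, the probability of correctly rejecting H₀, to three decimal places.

Standardized effect: d = |μ_{profile 1} − μ_{profile 2}| / σ = |15.9 − 16.7| / 1.0 = 0.8000
Noncentrality parameter: δ = d·√(n/2) = 0.8000 × √(24/2) = 2.7713
One-sided α = 0.02 → critical value z_{0.02} = 2.054.
Power = P(Z > 2.054 − δ) = Φ(0.718) = 0.7635.

Power ≈ 0.763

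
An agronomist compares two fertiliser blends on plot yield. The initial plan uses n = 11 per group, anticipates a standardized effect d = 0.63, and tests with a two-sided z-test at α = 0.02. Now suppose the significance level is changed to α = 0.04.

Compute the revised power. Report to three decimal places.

Power ≈ 0.282

δ = d·√(n/2) = 0.63 × √(11/2) = 1.4775 (unchanged). New critical value: z_{0.02} = 2.054.
Revised power = Φ(δ − 2.054) + Φ(−δ − 2.054) = Φ(-0.576) + Φ(-3.531) = 0.2822 + 0.0002 = 0.2824.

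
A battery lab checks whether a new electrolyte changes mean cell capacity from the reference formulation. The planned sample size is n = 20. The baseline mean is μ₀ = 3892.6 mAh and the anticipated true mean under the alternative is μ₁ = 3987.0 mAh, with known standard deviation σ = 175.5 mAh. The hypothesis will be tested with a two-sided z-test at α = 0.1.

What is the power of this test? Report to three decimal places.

Standardized effect: d = |μ₁ − μ₀| / σ = |3987.0 − 3892.6| / 175.5 = 0.5379
Noncentrality parameter: δ = d·√n = 0.5379 × √20 = 2.4055
Two-sided α = 0.1 → critical value z_{0.05} = 1.645.
Power = Φ(δ − 1.645) + Φ(−δ − 1.645) = Φ(0.761) + Φ(-4.050) = 0.7766 + 0.0000 = 0.7766.

Power ≈ 0.777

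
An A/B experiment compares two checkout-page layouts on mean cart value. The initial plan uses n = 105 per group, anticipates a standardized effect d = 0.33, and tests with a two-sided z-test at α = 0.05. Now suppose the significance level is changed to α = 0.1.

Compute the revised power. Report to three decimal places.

δ = d·√(n/2) = 0.33 × √(105/2) = 2.3911 (unchanged). New critical value: z_{0.05} = 1.645.
Revised power = Φ(δ − 1.645) + Φ(−δ − 1.645) = Φ(0.746) + Φ(-4.036) = 0.7722 + 0.0000 = 0.7723.

Power ≈ 0.772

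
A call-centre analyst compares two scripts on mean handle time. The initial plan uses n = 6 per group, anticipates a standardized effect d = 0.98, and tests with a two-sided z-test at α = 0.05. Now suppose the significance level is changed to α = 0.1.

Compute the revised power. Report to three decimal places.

Power ≈ 0.521

δ = d·√(n/2) = 0.98 × √(6/2) = 1.6974 (unchanged). New critical value: z_{0.05} = 1.645.
Revised power = Φ(δ − 1.645) + Φ(−δ − 1.645) = Φ(0.053) + Φ(-3.342) = 0.5210 + 0.0004 = 0.5214.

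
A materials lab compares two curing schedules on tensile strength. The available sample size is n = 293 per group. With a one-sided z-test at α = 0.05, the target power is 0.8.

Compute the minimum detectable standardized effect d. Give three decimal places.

Required noncentrality: δ = z_{0.05} + z_{0.20} = 1.645 + 0.842 = 2.486.
δ = d·√(n/2) ⇒ d = δ/√(n/2) = 2.486/√(293/2) = 0.2054.

d ≈ 0.205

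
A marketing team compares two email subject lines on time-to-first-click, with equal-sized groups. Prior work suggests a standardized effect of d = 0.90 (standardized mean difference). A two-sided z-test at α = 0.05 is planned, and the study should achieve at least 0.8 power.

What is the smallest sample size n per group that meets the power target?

n = 20 per group

For power 0.8 need Φ(δ − z_{0.025}) = 0.8, so δ = z_{0.025} + z_{0.20} = 1.960 + 0.842 = 2.802.
(Ignoring the negligible lower-tail rejection probability gives the usual closed-form inversion.)
δ = d·√(n/2) ⇒ n = 2(δ/d)² = 2 × (2.802 / 0.90)² = 19.38.
Rounding up, n = 20 per group.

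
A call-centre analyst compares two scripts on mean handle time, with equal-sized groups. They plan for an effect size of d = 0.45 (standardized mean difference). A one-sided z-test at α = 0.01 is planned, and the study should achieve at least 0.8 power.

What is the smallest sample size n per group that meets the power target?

n = 100 per group

Set Φ(δ − 2.326) = 0.8; then δ − 2.326 = Φ⁻¹(0.8) = 0.842, giving δ = 3.168.
δ = d·√(n/2) ⇒ n = 2(δ/d)² = 2 × (3.168 / 0.45)² = 99.12.
Rounding up, n = 100 per group.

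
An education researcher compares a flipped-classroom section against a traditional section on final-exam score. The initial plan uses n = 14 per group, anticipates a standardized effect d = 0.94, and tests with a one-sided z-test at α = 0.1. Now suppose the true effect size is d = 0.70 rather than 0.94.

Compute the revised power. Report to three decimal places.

Power ≈ 0.716

With d = 0.70: δ = d·√(n/2) = 0.70 × √(14/2) = 1.8520. Critical value z_{0.1} = 1.282.
Revised power = Φ(δ − 1.282) = Φ(0.570) = 0.7158.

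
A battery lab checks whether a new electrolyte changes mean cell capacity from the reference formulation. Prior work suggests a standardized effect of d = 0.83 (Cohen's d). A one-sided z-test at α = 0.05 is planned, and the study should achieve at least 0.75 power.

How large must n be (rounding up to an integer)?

n = 8

Set Φ(δ − 1.645) = 0.75; then δ − 1.645 = Φ⁻¹(0.75) = 0.674, giving δ = 2.319.
δ = d·√n ⇒ n = (δ/d)² = (2.319 / 0.83)² = 7.81.
Rounding up, n = 8.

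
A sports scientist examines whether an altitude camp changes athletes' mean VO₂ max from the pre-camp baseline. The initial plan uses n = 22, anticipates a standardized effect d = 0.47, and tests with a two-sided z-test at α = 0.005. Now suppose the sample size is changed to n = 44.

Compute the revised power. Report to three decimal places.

With n = 44: δ = d·√n = 0.47 × √44 = 3.1176. Critical value z_{0.0025} = 2.807.
Revised power = Φ(δ − 2.807) + Φ(−δ − 2.807) = Φ(0.311) + Φ(-5.925) = 0.6219 + 0.0000 = 0.6219.

Power ≈ 0.622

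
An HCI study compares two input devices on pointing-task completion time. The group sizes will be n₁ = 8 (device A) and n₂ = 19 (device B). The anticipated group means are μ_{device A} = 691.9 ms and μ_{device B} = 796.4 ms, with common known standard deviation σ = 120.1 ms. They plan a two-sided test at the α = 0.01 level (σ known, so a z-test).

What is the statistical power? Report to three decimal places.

Power ≈ 0.305

Standardized effect: d = |μ_{device A} − μ_{device B}| / σ = |691.9 − 796.4| / 120.1 = 0.8701
Noncentrality parameter: δ = d / √(1/n₁ + 1/n₂) = 0.8701 / √(1/8 + 1/19) = 2.0645
Two-sided α = 0.01 → critical value z_{0.005} = 2.576.
Power = Φ(δ − 2.576) + Φ(−δ − 2.576) = Φ(-0.511) + Φ(-4.640) = 0.3046 + 0.0000 = 0.3046.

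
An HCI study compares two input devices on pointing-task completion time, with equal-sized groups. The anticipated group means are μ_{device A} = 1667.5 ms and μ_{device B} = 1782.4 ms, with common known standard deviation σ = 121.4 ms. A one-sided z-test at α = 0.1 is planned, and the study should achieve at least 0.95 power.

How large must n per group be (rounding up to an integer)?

n = 20 per group

Standardized effect: d = |μ_{device A} − μ_{device B}| / σ = |1667.5 − 1782.4| / 121.4 = 0.9465
For power 0.95 need Φ(δ − z_{0.1}) = 0.95, so δ = z_{0.1} + z_{0.05} = 1.282 + 1.645 = 2.926.
δ = d·√(n/2) ⇒ n = 2(δ/d)² = 2 × (2.926 / 0.9465)² = 19.12.
Rounding up, n = 20 per group.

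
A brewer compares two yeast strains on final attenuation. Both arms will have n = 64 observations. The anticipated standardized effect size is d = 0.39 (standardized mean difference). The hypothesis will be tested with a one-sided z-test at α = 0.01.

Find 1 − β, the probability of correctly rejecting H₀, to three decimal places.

Noncentrality parameter: δ = d·√(n/2) = 0.39 × √(64/2) = 2.2062
Critical value for a one-sided test at α = 0.01: z_α = 2.326.
Power = P(Z > 2.326 − δ) = Φ(-0.120) = 0.4522.

Power ≈ 0.452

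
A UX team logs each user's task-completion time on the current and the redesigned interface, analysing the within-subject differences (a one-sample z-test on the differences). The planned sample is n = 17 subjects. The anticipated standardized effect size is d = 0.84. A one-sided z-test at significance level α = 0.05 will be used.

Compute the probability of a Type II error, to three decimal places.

β ≈ 0.034

Noncentrality parameter: δ = d·√n = 0.84 × √17 = 3.4634
Critical value for a one-sided test at α = 0.05: z_α = 1.645.
Power = Φ(δ − 1.645) = Φ(1.819) = 0.9655.
Type II error: β = 1 − power = 1 − 0.9655 = 0.0345.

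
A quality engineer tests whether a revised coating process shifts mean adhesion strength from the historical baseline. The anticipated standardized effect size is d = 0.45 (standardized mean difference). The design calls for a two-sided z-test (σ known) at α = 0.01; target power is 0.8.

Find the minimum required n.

Set Φ(δ − 2.576) = 0.8; then δ − 2.576 = Φ⁻¹(0.8) = 0.842, giving δ = 3.417.
(For δ > 0 the lower-tail rejection region contributes negligibly to power, so the one-term inversion is standard.)
δ = d·√n ⇒ n = (δ/d)² = (3.417 / 0.45)² = 57.67.
Round up to the next whole unit.

n = 58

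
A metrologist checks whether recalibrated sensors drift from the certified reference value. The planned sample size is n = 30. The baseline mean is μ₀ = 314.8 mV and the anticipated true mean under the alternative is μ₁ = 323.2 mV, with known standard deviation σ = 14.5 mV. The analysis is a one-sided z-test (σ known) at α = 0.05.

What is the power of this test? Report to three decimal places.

Standardized effect: d = |μ₁ − μ₀| / σ = |323.2 − 314.8| / 14.5 = 0.5793
Noncentrality parameter: δ = d·√n = 0.5793 × √30 = 3.1730
One-sided α = 0.05 → critical value z_{0.05} = 1.645.
Power = Φ(δ − 1.645) = Φ(1.528) = 0.9368.

Power ≈ 0.937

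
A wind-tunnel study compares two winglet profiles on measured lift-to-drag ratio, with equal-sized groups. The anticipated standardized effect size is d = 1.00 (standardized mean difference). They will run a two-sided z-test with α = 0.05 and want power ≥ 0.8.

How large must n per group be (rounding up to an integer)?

For power 0.8 need Φ(δ − z_{0.025}) = 0.8, so δ = z_{0.025} + z_{0.20} = 1.960 + 0.842 = 2.802.
(Ignoring the negligible lower-tail rejection probability gives the usual closed-form inversion.)
δ = d·√(n/2) ⇒ n = 2(δ/d)² = 2 × (2.802 / 1.00)² = 15.70.
Rounding up, n = 16 per group.

n = 16 per group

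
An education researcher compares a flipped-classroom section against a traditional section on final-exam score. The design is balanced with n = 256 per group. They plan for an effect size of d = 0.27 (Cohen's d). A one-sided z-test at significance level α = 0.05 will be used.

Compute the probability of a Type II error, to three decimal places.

β ≈ 0.079

Noncentrality parameter: δ = d·√(n/2) = 0.27 × √(256/2) = 3.0547
One-sided α = 0.05 → critical value z_{0.05} = 1.645.
Power = Φ(δ − 1.645) = Φ(1.410) = 0.9207.
Type II error: β = 1 − power = 1 − 0.9207 = 0.0793.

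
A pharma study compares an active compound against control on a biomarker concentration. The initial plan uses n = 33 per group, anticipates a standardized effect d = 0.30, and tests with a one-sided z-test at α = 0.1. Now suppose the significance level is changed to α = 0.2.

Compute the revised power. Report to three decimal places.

δ = d·√(n/2) = 0.30 × √(33/2) = 1.2186 (unchanged). New critical value: z_{0.2} = 0.842.
Revised power = Φ(δ − 0.842) = Φ(0.377) = 0.6469.

Power ≈ 0.647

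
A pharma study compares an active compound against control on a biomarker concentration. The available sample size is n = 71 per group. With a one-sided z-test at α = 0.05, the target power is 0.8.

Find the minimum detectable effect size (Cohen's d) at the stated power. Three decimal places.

d ≈ 0.417

Required noncentrality: δ = z_{0.05} + z_{0.20} = 1.645 + 0.842 = 2.486.
δ = d·√(n/2) ⇒ d = δ/√(n/2) = 2.486/√(71/2) = 0.4173.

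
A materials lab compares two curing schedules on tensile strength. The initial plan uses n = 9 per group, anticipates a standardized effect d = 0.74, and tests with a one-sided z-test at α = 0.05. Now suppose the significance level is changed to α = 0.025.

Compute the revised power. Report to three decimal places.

Power ≈ 0.348

δ = d·√(n/2) = 0.74 × √(9/2) = 1.5698 (unchanged). New critical value: z_{0.025} = 1.960.
Revised power = Φ(δ − 1.960) = Φ(-0.390) = 0.3482.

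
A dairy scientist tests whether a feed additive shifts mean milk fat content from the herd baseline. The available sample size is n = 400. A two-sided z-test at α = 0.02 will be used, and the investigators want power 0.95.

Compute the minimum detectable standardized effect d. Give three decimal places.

Need Φ(δ − 2.326) = 0.95, so δ = 2.326 + 1.645 = 3.971.
(Lower-tail contribution to power is negligible for δ > 0.)
δ = d·√n ⇒ d = δ/√n = 3.971/√400 = 0.1986.

d ≈ 0.199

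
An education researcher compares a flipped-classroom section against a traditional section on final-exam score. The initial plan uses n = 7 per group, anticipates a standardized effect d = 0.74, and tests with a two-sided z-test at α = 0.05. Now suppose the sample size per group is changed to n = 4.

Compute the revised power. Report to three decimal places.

Power ≈ 0.182

With n = 4 per group: δ = d·√(n/2) = 0.74 × √(4/2) = 1.0465. Critical value z_{0.025} = 1.960.
Revised power = Φ(δ − 1.960) + Φ(−δ − 1.960) = Φ(-0.913) + Φ(-3.006) = 0.1805 + 0.0013 = 0.1818.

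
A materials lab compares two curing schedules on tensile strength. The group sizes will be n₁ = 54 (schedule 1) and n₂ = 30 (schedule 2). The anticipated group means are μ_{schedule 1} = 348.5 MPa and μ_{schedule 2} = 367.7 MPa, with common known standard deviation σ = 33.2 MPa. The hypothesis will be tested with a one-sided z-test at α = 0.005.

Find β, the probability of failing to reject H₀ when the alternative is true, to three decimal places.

Standardized effect: d = |μ_{schedule 1} − μ_{schedule 2}| / σ = |348.5 − 367.7| / 33.2 = 0.5783
Noncentrality parameter: δ = d / √(1/n₁ + 1/n₂) = 0.5783 / √(1/54 + 1/30) = 2.5397
Critical value for a one-sided test at α = 0.005: z_α = 2.576.
Power = Φ(δ − 2.576) = Φ(-0.036) = 0.4856.
Type II error: β = 1 − power = 1 − 0.4856 = 0.5144.

β ≈ 0.514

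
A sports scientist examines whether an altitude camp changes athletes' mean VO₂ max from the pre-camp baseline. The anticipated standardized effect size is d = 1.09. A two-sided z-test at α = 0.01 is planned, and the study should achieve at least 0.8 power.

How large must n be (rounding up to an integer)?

n = 10

Set Φ(δ − 2.576) = 0.8; then δ − 2.576 = Φ⁻¹(0.8) = 0.842, giving δ = 3.417.
(The Φ(−δ − z_{α/2}) term is vanishingly small for δ > 0 and is dropped in the standard sample-size formula.)
δ = d·√n ⇒ n = (δ/d)² = (3.417 / 1.09)² = 9.83.
Rounding up, n = 10.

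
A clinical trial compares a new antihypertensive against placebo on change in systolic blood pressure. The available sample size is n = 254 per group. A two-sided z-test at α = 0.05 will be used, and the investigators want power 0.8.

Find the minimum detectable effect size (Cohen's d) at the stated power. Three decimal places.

d ≈ 0.249

Need Φ(δ − 1.960) = 0.8, so δ = 1.960 + 0.842 = 2.802.
(Lower-tail contribution to power is negligible for δ > 0.)
δ = d·√(n/2) ⇒ d = δ/√(n/2) = 2.802/√(254/2) = 0.2486.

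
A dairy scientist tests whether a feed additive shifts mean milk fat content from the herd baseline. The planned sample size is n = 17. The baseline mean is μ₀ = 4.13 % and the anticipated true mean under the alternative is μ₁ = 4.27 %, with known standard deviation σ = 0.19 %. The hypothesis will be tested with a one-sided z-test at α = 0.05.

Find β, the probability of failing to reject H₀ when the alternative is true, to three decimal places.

Standardized effect: d = |μ₁ − μ₀| / σ = |4.27 − 4.13| / 0.19 = 0.7368
Noncentrality parameter: δ = d·√n = 0.7368 × √17 = 3.0381
One-sided α = 0.05 → critical value z_{0.05} = 1.645.
Power = Φ(δ − 1.645) = Φ(1.393) = 0.9182.
Type II error: β = 1 − power = 1 − 0.9182 = 0.0818.

β ≈ 0.082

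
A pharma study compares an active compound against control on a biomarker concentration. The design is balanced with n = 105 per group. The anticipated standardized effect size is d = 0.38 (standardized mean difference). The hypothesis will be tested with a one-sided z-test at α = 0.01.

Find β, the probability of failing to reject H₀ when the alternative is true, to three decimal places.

Noncentrality parameter: δ = d·√(n/2) = 0.38 × √(105/2) = 2.7534
One-sided α = 0.01 → critical value z_{0.01} = 2.326.
Power = Φ(δ − 2.326) = Φ(0.427) = 0.6653.
Type II error: β = 1 − power = 1 − 0.6653 = 0.3347.

β ≈ 0.335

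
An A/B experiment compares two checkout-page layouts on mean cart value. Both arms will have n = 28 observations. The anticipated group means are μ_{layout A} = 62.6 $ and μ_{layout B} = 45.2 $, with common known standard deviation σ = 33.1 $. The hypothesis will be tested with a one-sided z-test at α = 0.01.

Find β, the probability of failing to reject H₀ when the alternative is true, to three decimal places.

β ≈ 0.640

Standardized effect: d = |μ_{layout A} − μ_{layout B}| / σ = |62.6 − 45.2| / 33.1 = 0.5257
Noncentrality parameter: λ = d·√(n/2) = 0.5257 × √(28/2) = 1.9669
One-sided α = 0.01 → critical value z_{0.01} = 2.326.
Power = P(Z > 2.326 − λ) = Φ(-0.359) = 0.3596.
Type II error: β = 1 − power = 1 − 0.3596 = 0.6404.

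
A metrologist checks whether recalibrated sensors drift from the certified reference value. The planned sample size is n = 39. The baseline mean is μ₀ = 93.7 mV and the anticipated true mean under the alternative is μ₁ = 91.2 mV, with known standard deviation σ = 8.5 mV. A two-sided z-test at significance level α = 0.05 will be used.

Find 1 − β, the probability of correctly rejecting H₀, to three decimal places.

Standardized effect: d = |μ₁ − μ₀| / σ = |91.2 − 93.7| / 8.5 = 0.2941
Noncentrality parameter: δ = d·√n = 0.2941 × √39 = 1.8368
Critical value for a two-sided test at α = 0.05: z_{α/2} = 1.960.
Power = Φ(δ − 1.960) + Φ(−δ − 1.960) = Φ(-0.123) + Φ(-3.797) = 0.4510 + 0.0001 = 0.4510.

Power ≈ 0.451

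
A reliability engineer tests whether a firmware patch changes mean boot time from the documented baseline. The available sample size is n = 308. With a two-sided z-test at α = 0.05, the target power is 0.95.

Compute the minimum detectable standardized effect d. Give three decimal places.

d ≈ 0.205

Need Φ(δ − 1.960) = 0.95, so δ = 1.960 + 1.645 = 3.605.
(Lower-tail contribution to power is negligible for δ > 0.)
δ = d·√n ⇒ d = δ/√n = 3.605/√308 = 0.2054.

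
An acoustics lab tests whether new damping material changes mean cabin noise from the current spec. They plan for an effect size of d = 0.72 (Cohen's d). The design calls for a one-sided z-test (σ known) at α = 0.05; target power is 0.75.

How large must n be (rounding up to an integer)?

Set Φ(δ − 1.645) = 0.75; then δ − 1.645 = Φ⁻¹(0.75) = 0.674, giving δ = 2.319.
δ = d·√n ⇒ n = (δ/d)² = (2.319 / 0.72)² = 10.38.
Rounding up, n = 11.

n = 11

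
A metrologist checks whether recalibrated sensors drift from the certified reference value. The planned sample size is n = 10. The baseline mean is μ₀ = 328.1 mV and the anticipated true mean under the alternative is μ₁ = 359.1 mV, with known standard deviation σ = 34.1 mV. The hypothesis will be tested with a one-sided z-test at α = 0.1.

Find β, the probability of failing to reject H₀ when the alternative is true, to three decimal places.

β ≈ 0.056

Standardized effect: d = |μ₁ − μ₀| / σ = |359.1 − 328.1| / 34.1 = 0.9091
Noncentrality parameter: δ = d·√n = 0.9091 × √10 = 2.8748
Critical value for a one-sided test at α = 0.1: z_α = 1.282.
Power = Φ(δ − 1.282) = Φ(1.593) = 0.9444.
Type II error: β = 1 − power = 1 − 0.9444 = 0.0556.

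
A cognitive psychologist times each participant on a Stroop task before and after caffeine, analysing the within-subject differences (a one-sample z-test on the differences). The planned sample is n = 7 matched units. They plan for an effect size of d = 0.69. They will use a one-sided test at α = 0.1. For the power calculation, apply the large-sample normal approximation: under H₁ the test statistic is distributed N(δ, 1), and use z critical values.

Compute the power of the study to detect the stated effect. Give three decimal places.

Noncentrality parameter: δ = d·√n = 0.69 × √7 = 1.8256
Critical value for a one-sided test at α = 0.1: z_α = 1.282.
Power = Φ(δ − 1.282) = Φ(0.544) = 0.7068.

Power ≈ 0.707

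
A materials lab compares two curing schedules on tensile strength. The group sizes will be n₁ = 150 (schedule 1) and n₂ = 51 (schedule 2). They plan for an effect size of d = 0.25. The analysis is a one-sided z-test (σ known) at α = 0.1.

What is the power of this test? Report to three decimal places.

Noncentrality parameter: δ = d / √(1/n₁ + 1/n₂) = 0.25 / √(1/150 + 1/51) = 1.5423
One-sided α = 0.1 → critical value z_{0.1} = 1.282.
Power = Φ(δ − 1.282) = Φ(0.261) = 0.6029.

Power ≈ 0.603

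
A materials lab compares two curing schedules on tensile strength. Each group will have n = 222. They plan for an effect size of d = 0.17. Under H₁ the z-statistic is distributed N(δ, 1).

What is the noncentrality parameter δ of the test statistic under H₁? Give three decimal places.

δ ≈ 1.791

The noncentrality parameter scales effect size by the design's sample-size factor: δ = d·√(n/2) = 0.17 × √(222/2) = 1.7911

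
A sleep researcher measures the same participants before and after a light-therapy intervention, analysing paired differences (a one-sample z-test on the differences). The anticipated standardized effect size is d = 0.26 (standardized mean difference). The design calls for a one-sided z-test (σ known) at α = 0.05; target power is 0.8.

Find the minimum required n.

n = 92

For power 0.8 need Φ(δ − z_{0.05}) = 0.8, so δ = z_{0.05} + z_{0.20} = 1.645 + 0.842 = 2.486.
δ = d·√n ⇒ n = (δ/d)² = (2.486 / 0.26)² = 91.46.
Round up to the next whole unit.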